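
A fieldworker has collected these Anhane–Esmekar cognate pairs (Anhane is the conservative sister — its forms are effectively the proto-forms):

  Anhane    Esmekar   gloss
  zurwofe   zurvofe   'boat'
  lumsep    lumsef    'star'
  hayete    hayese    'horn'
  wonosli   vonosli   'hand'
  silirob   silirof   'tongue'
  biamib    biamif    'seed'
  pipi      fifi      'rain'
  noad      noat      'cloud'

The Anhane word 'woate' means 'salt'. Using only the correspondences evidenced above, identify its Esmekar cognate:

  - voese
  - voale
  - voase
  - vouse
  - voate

voase

wonosli ~ vonosli — Anhane w corresponds to Esmekar v word-initially before a back vowel.
hayete ~ hayese — Anhane t corresponds to Esmekar s between vowels (before a front vowel).
Applying these to Anhane 'woate':
  woate → voate   (w→v word-initially before a back vowel)
  voate → voase   (t→s between vowels (before a front vowel))
So the Esmekar cognate is 'voase'.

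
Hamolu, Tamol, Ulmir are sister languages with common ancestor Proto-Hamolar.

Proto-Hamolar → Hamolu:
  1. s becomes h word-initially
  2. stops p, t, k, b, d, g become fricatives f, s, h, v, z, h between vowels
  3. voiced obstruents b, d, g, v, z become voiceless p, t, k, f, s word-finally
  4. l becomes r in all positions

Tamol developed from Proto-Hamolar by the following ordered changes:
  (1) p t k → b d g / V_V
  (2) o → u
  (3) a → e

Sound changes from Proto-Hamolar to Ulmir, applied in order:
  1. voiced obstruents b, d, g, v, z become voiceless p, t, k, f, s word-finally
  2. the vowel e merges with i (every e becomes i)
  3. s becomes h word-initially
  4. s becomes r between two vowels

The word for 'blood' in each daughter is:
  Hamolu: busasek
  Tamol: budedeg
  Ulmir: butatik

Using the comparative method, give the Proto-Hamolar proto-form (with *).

Position 4: Hamolu has a, Tamol has e, Ulmir has a. Hamolu preserves a here (none of its changes turn any other segment into a), so the proto-segment is *a.
Position 7: Hamolu has k, Tamol has g, Ulmir has k. Taking the neighbouring segments as reconstructed: Hamolu k could go back to *k or *g; Tamol g can only go back to *g; Ulmir k could go back to *k or *g — the one source consistent with every daughter is *g.
Verify the candidate proto-form against each daughter:
Hamolu: *butateg > busaseg > busasek  (by intervocalic lenition, final devoicing)
Tamol: start from *butateg.
  rule 1 (intervocalic voicing): butateg → budadeg
  rule 2: no change — budadeg
  rule 3 (vowel merger): budadeg → budedeg
  ⇒ Tamol budedeg
Ulmir: start from *butateg.
  rule 1 (final devoicing): butateg → butatek
  rule 2 (vowel merger): butatek → butatik
  rule 3: no change — butatik
  rule 4: no change — butatik
  ⇒ Ulmir butatik
*butateg is the unique common source.

*butateg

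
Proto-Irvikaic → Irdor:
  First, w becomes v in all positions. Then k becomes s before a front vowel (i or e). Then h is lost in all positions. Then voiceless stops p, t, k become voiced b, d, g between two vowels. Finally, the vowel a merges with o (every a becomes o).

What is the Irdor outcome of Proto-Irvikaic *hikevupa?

isevubo

Irdor: *hikevupa
  hikevupa (rule 1 does not apply)
  hikevupa → hisevupa   [palatalisation]
  hisevupa → isevupa   [h-loss]
  isevupa → isevuba   [intervocalic voicing]
  isevuba → isevubo   [vowel merger]
  giving Irdor isevubo.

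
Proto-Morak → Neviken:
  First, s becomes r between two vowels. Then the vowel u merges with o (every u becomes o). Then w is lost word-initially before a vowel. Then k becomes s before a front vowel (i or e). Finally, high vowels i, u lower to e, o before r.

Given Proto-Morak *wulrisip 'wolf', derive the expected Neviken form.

Neviken: *wulrisip
  wulrisip → wulririp   [rhotacism]
  wulririp → wolririp   [vowel merger]
  wolririp → olririp   [glide loss]
  olririp (rule 4 does not apply)
  olririp → olrerip   [pre-rhotic lowering]
  giving Neviken olrerip.

olrerip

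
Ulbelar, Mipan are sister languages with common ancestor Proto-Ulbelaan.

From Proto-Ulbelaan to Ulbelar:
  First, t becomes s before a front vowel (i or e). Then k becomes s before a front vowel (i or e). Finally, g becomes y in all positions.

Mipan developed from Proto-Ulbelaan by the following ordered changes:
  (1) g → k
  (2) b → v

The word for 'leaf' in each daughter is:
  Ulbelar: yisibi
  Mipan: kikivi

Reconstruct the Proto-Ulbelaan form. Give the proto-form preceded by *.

*gikibi

Position 1: Ulbelar has y, Mipan has k. Taking the neighbouring segments as reconstructed: Ulbelar y could go back to *g or *y; Mipan k could go back to *k or *g — the one source consistent with every daughter is *g.
Position 5: Ulbelar has b, Mipan has v. Ulbelar preserves b here (none of its changes turn any other segment into b), so the proto-segment is *b.
Position 3: Ulbelar has s, Mipan has k. Taking the neighbouring segments as reconstructed: Ulbelar s could go back to *t or *k or *s; Mipan k could go back to *k or *g — the one source consistent with every daughter is *k.
Verify the candidate proto-form against each daughter:
Ulbelar: *gikibi
  gikibi (rule 1 does not apply)
  gikibi → gisibi   [palatalisation]
  gisibi → yisibi   [unconditioned shift]
  giving Ulbelar yisibi.
Mipan: *gikibi
  gikibi → kikibi   [unconditioned shift]
  kikibi → kikivi   [unconditioned shift]
  giving Mipan kikivi.
No other proto-form is consistent with every reflex, so the reconstruction is *gikibi.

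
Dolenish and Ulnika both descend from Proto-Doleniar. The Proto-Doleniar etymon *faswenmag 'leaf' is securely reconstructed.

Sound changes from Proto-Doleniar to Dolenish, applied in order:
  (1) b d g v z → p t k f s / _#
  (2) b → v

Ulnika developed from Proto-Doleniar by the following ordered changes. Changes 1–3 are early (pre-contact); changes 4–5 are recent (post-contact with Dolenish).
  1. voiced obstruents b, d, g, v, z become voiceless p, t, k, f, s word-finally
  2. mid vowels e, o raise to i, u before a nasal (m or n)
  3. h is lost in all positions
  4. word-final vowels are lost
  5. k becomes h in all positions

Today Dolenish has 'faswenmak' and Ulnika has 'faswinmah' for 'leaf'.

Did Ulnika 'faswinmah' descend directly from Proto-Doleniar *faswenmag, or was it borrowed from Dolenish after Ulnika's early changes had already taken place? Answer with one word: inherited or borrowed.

If inherited, *faswenmag would pass through all of Ulnika's changes:
Ulnika: *faswenmag > faswenmak > faswinmak > faswinmah  (by final devoicing, pre-nasal raising, unconditioned shift)
If borrowed from Dolenish 'faswenmak' after the early changes, it would undergo only the recent ones:
  rule 4 (apocope): no change (faswenmak)
  rule 5 (unconditioned shift): faswenmak → faswenmah
  ⇒ as a loan: faswenmah
Ulnika 'faswinmah' matches the inherited outcome exactly, so it is an inherited cognate, not a loan.

inherited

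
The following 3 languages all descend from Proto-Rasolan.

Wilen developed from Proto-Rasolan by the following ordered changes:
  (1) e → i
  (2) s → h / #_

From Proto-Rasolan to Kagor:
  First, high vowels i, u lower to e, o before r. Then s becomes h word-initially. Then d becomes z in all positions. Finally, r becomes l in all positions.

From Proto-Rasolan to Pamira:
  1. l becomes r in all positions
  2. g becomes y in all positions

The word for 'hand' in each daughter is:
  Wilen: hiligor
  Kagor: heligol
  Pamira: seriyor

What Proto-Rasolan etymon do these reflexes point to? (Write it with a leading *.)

Position 2: Wilen has i, Kagor has e, Pamira has e. Pamira preserves e here (none of its changes turn any other segment into e), so the proto-segment is *e.
Position 3: Wilen has l, Kagor has l, Pamira has r. Wilen preserves l here (none of its changes turn any other segment into l), so the proto-segment is *l.
Position 1: Wilen has h, Kagor has h, Pamira has s. Pamira preserves s here (none of its changes turn any other segment into s), so the proto-segment is *s.
Verify the candidate proto-form against each daughter:
Wilen: start from *seligor.
  rule 1 (vowel merger): seligor → siligor
  rule 2 (debuccalisation): siligor → hiligor
  ⇒ Wilen hiligor
Kagor: start from *seligor.
  rule 1: no change — seligor
  rule 2 (debuccalisation): seligor → heligor
  rule 3: no change — heligor
  rule 4 (unconditioned shift): heligor → heligol
  ⇒ Kagor heligol
Pamira: *seligor > serigor > seriyor  (by unconditioned shift, unconditioned shift)
*seligor is the unique common source.

*seligor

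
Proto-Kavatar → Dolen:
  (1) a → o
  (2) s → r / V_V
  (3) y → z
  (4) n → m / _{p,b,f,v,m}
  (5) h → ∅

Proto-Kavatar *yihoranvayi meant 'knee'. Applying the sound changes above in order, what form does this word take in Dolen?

zioromvozi

Dolen: *yihoranvayi > yihoronvoyi > zihoronvozi > zihoromvozi > zioromvozi  (by vowel merger, unconditioned shift, nasal place assimilation, h-loss)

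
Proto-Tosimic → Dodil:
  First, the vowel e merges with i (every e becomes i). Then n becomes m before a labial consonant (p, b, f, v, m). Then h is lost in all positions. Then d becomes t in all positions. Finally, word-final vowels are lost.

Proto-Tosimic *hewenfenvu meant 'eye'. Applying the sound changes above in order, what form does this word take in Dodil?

Dodil: *hewenfenvu > hiwinfinvu > hiwimfimvu > iwimfimvu > iwimfimv  (by vowel merger, nasal place assimilation, h-loss, apocope)

iwimfimv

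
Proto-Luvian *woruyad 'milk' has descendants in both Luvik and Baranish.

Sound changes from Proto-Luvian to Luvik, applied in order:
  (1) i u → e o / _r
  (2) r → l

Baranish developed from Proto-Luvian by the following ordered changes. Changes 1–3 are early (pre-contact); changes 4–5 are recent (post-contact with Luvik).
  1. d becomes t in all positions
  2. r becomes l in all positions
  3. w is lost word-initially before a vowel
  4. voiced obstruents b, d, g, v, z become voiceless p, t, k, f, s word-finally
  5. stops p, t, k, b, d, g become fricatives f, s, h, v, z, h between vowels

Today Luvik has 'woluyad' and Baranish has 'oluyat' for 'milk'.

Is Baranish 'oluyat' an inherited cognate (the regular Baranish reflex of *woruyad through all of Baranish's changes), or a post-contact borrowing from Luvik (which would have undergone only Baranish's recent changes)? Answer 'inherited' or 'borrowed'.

If inherited, *woruyad would pass through all of Baranish's changes:
Baranish: start from *woruyad.
  rule 1 (unconditioned shift): woruyad → woruyat
  rule 2 (unconditioned shift): woruyat → woluyat
  rule 3 (glide loss): woluyat → oluyat
  rule 4: no change — oluyat
  rule 5: no change — oluyat
  ⇒ Baranish oluyat
If borrowed from Luvik 'woluyad' after the early changes, it would undergo only the recent ones:
  rule 4 (final devoicing): woluyad → woluyat
  rule 5 (intervocalic lenition): no change (woluyat)
  ⇒ as a loan: woluyat
Baranish 'oluyat' matches the inherited outcome exactly, so it is an inherited cognate, not a loan.

inherited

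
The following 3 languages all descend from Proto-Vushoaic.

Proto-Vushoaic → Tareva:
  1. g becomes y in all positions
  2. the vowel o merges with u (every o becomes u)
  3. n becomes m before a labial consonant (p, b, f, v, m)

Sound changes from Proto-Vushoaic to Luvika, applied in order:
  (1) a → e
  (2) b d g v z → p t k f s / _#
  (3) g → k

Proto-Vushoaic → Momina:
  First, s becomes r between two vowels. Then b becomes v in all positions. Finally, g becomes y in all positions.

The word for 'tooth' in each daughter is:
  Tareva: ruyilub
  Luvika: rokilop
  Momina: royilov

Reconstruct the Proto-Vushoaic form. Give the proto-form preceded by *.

*rogilob

Position 2: Tareva has u, Luvika has o, Momina has o. Luvika preserves o here (none of its changes turn any other segment into o), so the proto-segment is *o.
Position 6: Tareva has u, Luvika has o, Momina has o. Luvika preserves o here (none of its changes turn any other segment into o), so the proto-segment is *o.
Position 7: Tareva has b, Luvika has p, Momina has v. Tareva preserves b here (none of its changes turn any other segment into b), so the proto-segment is *b.
Continuing position by position gives *rogilob; check it forward:
Tareva: *rogilob
  rogilob → royilob   [unconditioned shift]
  royilob → ruyilub   [vowel merger]
  ruyilub (rule 3 does not apply)
  giving Tareva ruyilub.
Luvika: *rogilob
  rogilob (rule 1 does not apply)
  rogilob → rogilop   [final devoicing]
  rogilop → rokilop   [unconditioned shift]
  giving Luvika rokilop.
Momina: *rogilob > rogilov > royilov  (by unconditioned shift, unconditioned shift)
No other proto-form is consistent with every reflex, so the reconstruction is *rogilob.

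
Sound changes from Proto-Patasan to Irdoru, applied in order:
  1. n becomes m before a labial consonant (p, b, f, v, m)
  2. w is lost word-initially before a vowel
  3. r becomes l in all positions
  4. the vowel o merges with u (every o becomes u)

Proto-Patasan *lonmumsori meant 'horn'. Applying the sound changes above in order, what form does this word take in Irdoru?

Irdoru: *lonmumsori
  lonmumsori → lommumsori   [nasal place assimilation]
  lommumsori (rule 2 does not apply)
  lommumsori → lommumsoli   [unconditioned shift]
  lommumsoli → lummumsuli   [vowel merger]
  giving Irdoru lummumsuli.

lummumsuli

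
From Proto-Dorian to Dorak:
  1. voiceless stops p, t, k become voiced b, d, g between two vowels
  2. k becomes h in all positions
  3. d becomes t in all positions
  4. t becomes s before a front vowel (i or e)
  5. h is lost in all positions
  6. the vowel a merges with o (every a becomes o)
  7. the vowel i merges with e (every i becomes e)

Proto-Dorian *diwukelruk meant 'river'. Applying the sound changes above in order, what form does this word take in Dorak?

sewugelru

Dorak: *diwukelruk
  diwukelruk → diwugelruk   [intervocalic voicing]
  diwugelruk → diwugelruh   [unconditioned shift]
  diwugelruh → tiwugelruh   [unconditioned shift]
  tiwugelruh → siwugelruh   [palatalisation]
  siwugelruh → siwugelru   [h-loss]
  siwugelru (rule 6 does not apply)
  siwugelru → sewugelru   [vowel merger]
  giving Dorak sewugelru.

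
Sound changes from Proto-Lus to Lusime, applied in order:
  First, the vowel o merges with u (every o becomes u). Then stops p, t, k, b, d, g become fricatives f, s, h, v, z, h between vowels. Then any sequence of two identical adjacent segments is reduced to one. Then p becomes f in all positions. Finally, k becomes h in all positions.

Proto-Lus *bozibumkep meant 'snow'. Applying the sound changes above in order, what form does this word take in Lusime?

Lusime: *bozibumkep > buzibumkep > buzivumkep > buzivumkef > buzivumhef  (by vowel merger, intervocalic lenition, unconditioned shift, unconditioned shift)

buzivumhef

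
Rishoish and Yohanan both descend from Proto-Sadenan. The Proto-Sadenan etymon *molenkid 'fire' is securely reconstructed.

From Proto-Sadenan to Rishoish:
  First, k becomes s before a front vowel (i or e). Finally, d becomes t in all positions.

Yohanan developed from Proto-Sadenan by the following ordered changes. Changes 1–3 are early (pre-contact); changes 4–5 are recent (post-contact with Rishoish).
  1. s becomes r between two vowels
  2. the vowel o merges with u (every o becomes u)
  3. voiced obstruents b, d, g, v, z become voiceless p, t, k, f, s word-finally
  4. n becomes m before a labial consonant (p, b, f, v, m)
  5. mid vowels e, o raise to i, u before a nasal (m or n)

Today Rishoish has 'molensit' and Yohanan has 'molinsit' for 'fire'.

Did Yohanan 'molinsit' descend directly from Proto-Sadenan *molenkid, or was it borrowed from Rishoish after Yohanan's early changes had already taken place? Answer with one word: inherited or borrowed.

borrowed

If inherited, *molenkid would pass through all of Yohanan's changes:
Yohanan: *molenkid
  molenkid (rule 1 does not apply)
  molenkid → mulenkid   [vowel merger]
  mulenkid → mulenkit   [final devoicing]
  mulenkit (rule 4 does not apply)
  mulenkit → mulinkit   [pre-nasal raising]
  giving Yohanan mulinkit.
If borrowed from Rishoish 'molensit' after the early changes, it would undergo only the recent ones:
  rule 4 (nasal place assimilation): no change (molensit)
  rule 5 (pre-nasal raising): molensit → molinsit
  ⇒ as a loan: molinsit
Yohanan 'molinsit' matches the loan outcome 'molinsit', not the inherited 'mulinkit' — it skipped the early Yohanan changes, so it was borrowed from Rishoish.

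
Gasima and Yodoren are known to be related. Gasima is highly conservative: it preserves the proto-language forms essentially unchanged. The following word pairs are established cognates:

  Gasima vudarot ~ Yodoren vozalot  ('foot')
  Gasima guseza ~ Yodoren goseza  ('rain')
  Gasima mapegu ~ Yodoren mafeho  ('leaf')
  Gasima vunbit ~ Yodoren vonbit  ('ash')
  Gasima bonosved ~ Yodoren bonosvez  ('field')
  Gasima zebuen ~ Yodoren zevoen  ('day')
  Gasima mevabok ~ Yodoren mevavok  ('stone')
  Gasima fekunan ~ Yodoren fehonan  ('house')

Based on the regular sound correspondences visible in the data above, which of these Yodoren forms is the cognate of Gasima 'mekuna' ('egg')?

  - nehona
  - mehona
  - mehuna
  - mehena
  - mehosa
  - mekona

fekunan ~ fehonan — Gasima k corresponds to Yodoren h between vowels (before a back vowel).
vunbit ~ vonbit, fekunan ~ fehonan — Gasima u corresponds to Yodoren o after a consonant, before a nasal.
Applying these to Gasima 'mekuna':
  mekuna → mehuna   (k→h between vowels (before a back vowel))
  mehuna → mehona   (u→o after a consonant, before a nasal)
So the Yodoren cognate is 'mehona'.

mehona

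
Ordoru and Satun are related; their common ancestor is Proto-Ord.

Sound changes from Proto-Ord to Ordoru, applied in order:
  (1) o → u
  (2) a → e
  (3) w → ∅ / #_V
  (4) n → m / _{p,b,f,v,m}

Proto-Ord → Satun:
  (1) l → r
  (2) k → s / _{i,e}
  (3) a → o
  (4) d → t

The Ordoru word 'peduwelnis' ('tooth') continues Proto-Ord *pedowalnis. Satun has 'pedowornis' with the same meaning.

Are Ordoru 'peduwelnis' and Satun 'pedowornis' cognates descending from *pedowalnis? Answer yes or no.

no

Derive the expected Satun reflex of *pedowalnis:
Satun: start from *pedowalnis.
  rule 1 (unconditioned shift): pedowalnis → pedowarnis
  rule 2: no change — pedowarnis
  rule 3 (vowel merger): pedowarnis → pedowornis
  rule 4 (unconditioned shift): pedowornis → petowornis
  ⇒ Satun petowornis
The regular Satun reflex would be 'petowornis', but the attested form is 'pedowornis'. The correspondence is irregular, so they are not cognates (the Satun form has a different source).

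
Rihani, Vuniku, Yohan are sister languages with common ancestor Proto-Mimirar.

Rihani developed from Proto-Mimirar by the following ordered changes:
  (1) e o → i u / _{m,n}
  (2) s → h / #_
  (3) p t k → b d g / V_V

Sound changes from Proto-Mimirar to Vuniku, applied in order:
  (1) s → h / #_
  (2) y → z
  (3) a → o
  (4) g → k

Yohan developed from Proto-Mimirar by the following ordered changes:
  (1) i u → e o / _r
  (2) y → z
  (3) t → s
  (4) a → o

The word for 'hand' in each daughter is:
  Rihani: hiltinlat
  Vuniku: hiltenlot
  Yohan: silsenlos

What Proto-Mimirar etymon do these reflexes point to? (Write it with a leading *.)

Position 5: Rihani has i, Vuniku has e, Yohan has e. Vuniku preserves e here (none of its changes turn any other segment into e), so the proto-segment is *e.
Position 8: Rihani has a, Vuniku has o, Yohan has o. Rihani preserves a here (none of its changes turn any other segment into a), so the proto-segment is *a.
This points to *siltenlat. Verify forward in each daughter:
Rihani: start from *siltenlat.
  rule 1 (pre-nasal raising): siltenlat → siltinlat
  rule 2 (debuccalisation): siltinlat → hiltinlat
  rule 3: no change — hiltinlat
  ⇒ Rihani hiltinlat
Vuniku: *siltenlat
  siltenlat → hiltenlat   [debuccalisation]
  hiltenlat (rule 2 does not apply)
  hiltenlat → hiltenlot   [vowel merger]
  hiltenlot (rule 4 does not apply)
  giving Vuniku hiltenlot.
Yohan: *siltenlat
  siltenlat (rule 1 does not apply)
  siltenlat (rule 2 does not apply)
  siltenlat → silsenlas   [unconditioned shift]
  silsenlas → silsenlos   [vowel merger]
  giving Yohan silsenlos.
Only *siltenlat yields all of Rihani hiltinlat, Vuniku hiltenlot, Yohan silsenlos.

*siltenlat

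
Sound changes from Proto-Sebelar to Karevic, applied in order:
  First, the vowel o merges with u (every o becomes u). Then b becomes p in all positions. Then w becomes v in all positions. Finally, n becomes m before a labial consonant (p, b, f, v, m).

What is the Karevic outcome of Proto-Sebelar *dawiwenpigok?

Karevic: *dawiwenpigok
  dawiwenpigok → dawiwenpiguk   [vowel merger]
  dawiwenpiguk (rule 2 does not apply)
  dawiwenpiguk → davivenpiguk   [unconditioned shift]
  davivenpiguk → davivempiguk   [nasal place assimilation]
  giving Karevic davivempiguk.

davivempiguk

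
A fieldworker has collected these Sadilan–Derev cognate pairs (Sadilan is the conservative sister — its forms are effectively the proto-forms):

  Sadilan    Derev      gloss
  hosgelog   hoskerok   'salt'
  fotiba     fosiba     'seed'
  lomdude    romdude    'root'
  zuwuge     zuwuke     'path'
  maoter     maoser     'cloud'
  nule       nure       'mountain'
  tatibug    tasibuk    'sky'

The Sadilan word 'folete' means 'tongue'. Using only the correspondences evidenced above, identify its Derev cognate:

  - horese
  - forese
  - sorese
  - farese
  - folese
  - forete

forese

nule ~ nure — Sadilan l corresponds to Derev r between vowels (before a front vowel).
maoter ~ maoser — Sadilan t corresponds to Derev s between vowels (before a front vowel).
Applying these to Sadilan 'folete':
  folete → forete   (l→r between vowels (before a front vowel))
  forete → forese   (t→s between vowels (before a front vowel))
So the Derev cognate is 'forese'.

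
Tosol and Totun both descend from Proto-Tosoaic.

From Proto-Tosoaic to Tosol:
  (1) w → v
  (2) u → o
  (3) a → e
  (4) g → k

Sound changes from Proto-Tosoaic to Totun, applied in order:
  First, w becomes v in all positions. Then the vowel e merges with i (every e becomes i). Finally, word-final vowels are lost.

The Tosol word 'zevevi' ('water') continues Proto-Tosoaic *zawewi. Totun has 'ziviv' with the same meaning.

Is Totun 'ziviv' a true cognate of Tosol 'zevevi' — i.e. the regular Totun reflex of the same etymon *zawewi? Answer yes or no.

no

Derive the expected Totun reflex of *zawewi:
Totun: *zawewi
  zawewi → zavevi   [unconditioned shift]
  zavevi → zavivi   [vowel merger]
  zavivi → zaviv   [apocope]
  giving Totun zaviv.
The regular Totun reflex would be 'zaviv', but the attested form is 'ziviv'. The correspondence is irregular, so they are not cognates (the Totun form has a different source).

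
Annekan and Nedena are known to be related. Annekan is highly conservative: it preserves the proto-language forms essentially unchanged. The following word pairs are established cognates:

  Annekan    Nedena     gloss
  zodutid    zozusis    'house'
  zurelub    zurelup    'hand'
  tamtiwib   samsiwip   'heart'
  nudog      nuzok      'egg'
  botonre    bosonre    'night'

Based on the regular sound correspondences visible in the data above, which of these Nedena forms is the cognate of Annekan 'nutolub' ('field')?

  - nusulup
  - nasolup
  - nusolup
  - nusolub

nusolup

botonre ~ bosonre — Annekan t corresponds to Nedena s between vowels (before a back vowel).
zurelub ~ zurelup, tamtiwib ~ samsiwip — Annekan b corresponds to Nedena p word-finally.
Applying these to Annekan 'nutolub':
  nutolub → nusolub   (t→s between vowels (before a back vowel))
  nusolub → nusolup   (b→p word-finally)
So the Nedena cognate is 'nusolup'.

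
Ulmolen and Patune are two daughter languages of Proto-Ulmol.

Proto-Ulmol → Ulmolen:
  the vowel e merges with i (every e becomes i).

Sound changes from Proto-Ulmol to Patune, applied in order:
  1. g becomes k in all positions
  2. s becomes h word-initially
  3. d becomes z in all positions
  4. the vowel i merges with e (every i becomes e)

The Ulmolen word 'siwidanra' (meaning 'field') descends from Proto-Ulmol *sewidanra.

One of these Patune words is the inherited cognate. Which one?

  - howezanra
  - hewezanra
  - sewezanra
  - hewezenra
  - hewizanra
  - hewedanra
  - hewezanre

hewezanra

Patune: *sewidanra
  sewidanra (rule 1 does not apply)
  sewidanra → hewidanra   [debuccalisation]
  hewidanra → hewizanra   [unconditioned shift]
  hewizanra → hewezanra   [vowel merger]
  giving Patune hewezanra.
Among the options, 'hewezanra' alone shows every Patune change applied in order.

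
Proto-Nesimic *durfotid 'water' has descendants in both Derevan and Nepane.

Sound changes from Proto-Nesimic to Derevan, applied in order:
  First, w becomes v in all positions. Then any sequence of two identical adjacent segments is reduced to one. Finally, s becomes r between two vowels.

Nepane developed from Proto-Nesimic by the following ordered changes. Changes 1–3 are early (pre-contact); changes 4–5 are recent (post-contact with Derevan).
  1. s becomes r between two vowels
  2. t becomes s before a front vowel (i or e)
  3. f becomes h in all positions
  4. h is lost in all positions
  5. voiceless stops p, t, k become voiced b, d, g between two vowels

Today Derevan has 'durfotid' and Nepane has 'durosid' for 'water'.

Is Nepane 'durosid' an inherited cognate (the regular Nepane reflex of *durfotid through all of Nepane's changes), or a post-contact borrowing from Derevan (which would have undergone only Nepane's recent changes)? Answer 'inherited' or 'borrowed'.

If inherited, *durfotid would pass through all of Nepane's changes:
Nepane: start from *durfotid.
  rule 1: no change — durfotid
  rule 2 (palatalisation): durfotid → durfosid
  rule 3 (unconditioned shift): durfosid → durhosid
  rule 4 (h-loss): durhosid → durosid
  rule 5: no change — durosid
  ⇒ Nepane durosid
If borrowed from Derevan 'durfotid' after the early changes, it would undergo only the recent ones:
  rule 4 (h-loss): no change (durfotid)
  rule 5 (intervocalic voicing): durfotid → durfodid
  ⇒ as a loan: durfodid
Nepane 'durosid' matches the inherited outcome exactly, so it is an inherited cognate, not a loan.

inherited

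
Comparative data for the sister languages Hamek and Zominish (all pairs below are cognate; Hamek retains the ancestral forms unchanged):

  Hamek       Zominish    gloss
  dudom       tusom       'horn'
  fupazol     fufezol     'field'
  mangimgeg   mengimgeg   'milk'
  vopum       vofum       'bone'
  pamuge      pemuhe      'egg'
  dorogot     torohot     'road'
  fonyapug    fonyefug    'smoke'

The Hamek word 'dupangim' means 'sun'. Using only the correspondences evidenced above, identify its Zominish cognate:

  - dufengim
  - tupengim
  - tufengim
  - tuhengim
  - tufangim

tufengim

dudom ~ tusom — Hamek d corresponds to Zominish t word-initially before a back vowel.
fupazol ~ fufezol — Hamek p corresponds to Zominish f between vowels (before a back vowel).
mangimgeg ~ mengimgeg — Hamek a corresponds to Zominish e after a consonant, before a nasal.
Applying these to Hamek 'dupangim':
  dupangim → tupangim   (d→t word-initially before a back vowel)
  tupangim → tufangim   (p→f between vowels (before a back vowel))
  tufangim → tufengim   (a→e after a consonant, before a nasal)
So the Zominish cognate is 'tufengim'.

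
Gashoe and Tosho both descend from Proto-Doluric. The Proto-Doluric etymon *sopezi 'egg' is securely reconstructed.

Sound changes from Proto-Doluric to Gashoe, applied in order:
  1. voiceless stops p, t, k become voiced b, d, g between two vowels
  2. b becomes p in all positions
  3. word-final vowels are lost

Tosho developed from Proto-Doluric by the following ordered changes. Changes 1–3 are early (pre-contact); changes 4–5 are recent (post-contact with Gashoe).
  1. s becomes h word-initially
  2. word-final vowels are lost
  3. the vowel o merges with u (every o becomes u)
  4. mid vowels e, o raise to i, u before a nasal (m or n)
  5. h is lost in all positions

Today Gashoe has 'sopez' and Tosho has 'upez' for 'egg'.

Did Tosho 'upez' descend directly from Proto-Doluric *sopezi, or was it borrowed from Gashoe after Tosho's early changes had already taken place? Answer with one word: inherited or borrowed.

If inherited, *sopezi would pass through all of Tosho's changes:
Tosho: *sopezi > hopezi > hopez > hupez > upez  (by debuccalisation, apocope, vowel merger, h-loss)
If borrowed from Gashoe 'sopez' after the early changes, it would undergo only the recent ones:
  rule 4 (pre-nasal raising): no change (sopez)
  rule 5 (h-loss): no change (sopez)
  ⇒ as a loan: sopez
Tosho 'upez' matches the inherited outcome exactly, so it is an inherited cognate, not a loan.

inherited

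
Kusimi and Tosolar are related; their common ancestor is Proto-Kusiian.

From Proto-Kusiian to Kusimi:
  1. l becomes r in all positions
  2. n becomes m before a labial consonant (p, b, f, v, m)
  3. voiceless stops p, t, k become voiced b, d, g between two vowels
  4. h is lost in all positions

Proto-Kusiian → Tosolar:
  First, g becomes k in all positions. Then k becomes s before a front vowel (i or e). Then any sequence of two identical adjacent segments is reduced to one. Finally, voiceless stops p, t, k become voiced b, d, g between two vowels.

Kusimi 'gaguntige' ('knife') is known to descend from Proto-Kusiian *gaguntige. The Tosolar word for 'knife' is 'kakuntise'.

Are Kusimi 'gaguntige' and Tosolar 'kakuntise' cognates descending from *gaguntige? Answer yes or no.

Derive the expected Tosolar reflex of *gaguntige:
Tosolar: start from *gaguntige.
  rule 1 (unconditioned shift): gaguntige → kakuntike
  rule 2 (palatalisation): kakuntike → kakuntise
  rule 3: no change — kakuntise
  rule 4 (intervocalic voicing): kakuntise → kaguntise
  ⇒ Tosolar kaguntise
The regular Tosolar reflex would be 'kaguntise', but the attested form is 'kakuntise'. The correspondence is irregular, so they are not cognates (the Tosolar form has a different source).

no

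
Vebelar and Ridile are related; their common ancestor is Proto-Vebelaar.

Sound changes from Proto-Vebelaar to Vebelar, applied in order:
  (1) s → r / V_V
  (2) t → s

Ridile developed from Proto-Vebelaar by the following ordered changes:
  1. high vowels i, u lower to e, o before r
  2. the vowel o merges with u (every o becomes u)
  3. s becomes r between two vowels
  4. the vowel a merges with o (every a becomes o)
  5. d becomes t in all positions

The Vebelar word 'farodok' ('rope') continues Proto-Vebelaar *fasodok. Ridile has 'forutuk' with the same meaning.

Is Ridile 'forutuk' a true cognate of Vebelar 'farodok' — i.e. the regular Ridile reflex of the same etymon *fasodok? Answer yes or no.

yes

Derive the expected Ridile reflex of *fasodok:
Ridile: *fasodok > fasuduk > faruduk > foruduk > forutuk  (by vowel merger, rhotacism, vowel merger, unconditioned shift)
Ridile 'forutuk' matches the regular reflex exactly, so the pair is cognate.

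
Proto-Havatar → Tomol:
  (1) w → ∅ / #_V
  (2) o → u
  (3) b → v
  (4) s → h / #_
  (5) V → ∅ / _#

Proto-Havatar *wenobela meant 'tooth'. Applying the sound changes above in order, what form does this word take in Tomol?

Tomol: *wenobela
  wenobela → enobela   [glide loss]
  enobela → enubela   [vowel merger]
  enubela → enuvela   [unconditioned shift]
  enuvela (rule 4 does not apply)
  enuvela → enuvel   [apocope]
  giving Tomol enuvel.

enuvel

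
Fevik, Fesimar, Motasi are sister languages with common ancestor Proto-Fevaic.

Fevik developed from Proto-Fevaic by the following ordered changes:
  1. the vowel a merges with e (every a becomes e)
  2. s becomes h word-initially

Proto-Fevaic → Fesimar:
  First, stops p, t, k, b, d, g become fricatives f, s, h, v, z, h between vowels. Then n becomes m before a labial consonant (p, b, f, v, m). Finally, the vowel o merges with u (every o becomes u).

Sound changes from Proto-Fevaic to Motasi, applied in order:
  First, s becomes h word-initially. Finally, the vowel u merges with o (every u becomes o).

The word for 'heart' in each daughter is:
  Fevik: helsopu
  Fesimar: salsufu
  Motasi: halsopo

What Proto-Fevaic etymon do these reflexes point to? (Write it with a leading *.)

*salsopu

Position 7: Fevik has u, Fesimar has u, Motasi has o. Fevik preserves u here (none of its changes turn any other segment into u), so the proto-segment is *u.
Position 6: Fevik has p, Fesimar has f, Motasi has p. Fevik preserves p here (none of its changes turn any other segment into p), so the proto-segment is *p.
Continuing position by position gives *salsopu; check it forward:
Fevik: *salsopu > selsopu > helsopu  (by vowel merger, debuccalisation)
Fesimar: *salsopu > salsofu > salsufu  (by intervocalic lenition, vowel merger)
Motasi: *salsopu
  salsopu → halsopu   [debuccalisation]
  halsopu → halsopo   [vowel merger]
  giving Motasi halsopo.
Only *salsopu yields all of Fevik helsopu, Fesimar salsufu, Motasi halsopo.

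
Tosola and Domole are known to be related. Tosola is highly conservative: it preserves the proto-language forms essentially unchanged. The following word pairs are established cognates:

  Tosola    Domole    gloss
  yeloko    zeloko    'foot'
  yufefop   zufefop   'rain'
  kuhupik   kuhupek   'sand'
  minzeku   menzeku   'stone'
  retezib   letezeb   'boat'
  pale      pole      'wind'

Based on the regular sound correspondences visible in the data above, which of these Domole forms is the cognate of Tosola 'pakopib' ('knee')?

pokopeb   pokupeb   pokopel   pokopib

pokopeb

pale ~ pole — Tosola a corresponds to Domole o after a consonant, before a consonant other than r, m, n, p, b, f, v.
retezib ~ letezeb — Tosola i corresponds to Domole e after a consonant, before a labial obstruent.
Applying these to Tosola 'pakopib':
  pakopib → pokopib   (a→o after a consonant, before a consonant other than r, m, n, p, b, f, v)
  pokopib → pokopeb   (i→e after a consonant, before a labial obstruent)
So the Domole cognate is 'pokopeb'.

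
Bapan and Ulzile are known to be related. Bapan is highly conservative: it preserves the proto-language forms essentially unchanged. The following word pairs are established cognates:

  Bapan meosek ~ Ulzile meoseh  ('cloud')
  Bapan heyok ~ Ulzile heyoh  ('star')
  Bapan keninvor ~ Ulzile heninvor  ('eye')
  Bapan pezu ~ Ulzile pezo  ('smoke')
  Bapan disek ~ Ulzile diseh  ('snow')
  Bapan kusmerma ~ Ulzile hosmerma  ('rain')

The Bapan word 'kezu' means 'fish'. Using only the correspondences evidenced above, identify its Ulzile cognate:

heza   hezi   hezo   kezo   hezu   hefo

keninvor ~ heninvor — Bapan k corresponds to Ulzile h word-initially before a front vowel.
pezu ~ pezo — Bapan u corresponds to Ulzile o word-finally.
Applying these to Bapan 'kezu':
  kezu → hezu   (k→h word-initially before a front vowel)
  hezu → hezo   (u→o word-finally)
So the Ulzile cognate is 'hezo'.

hezo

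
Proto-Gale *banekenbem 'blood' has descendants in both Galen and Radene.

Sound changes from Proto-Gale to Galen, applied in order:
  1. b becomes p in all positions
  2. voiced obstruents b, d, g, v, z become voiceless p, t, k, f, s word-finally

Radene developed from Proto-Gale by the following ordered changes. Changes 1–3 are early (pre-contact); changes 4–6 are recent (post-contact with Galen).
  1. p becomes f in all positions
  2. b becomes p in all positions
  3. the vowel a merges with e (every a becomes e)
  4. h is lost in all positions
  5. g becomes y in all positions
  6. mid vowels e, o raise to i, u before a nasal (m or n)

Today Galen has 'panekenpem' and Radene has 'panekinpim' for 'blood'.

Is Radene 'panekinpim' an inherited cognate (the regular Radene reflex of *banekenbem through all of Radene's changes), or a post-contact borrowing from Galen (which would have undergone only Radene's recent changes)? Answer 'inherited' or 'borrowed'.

borrowed

If inherited, *banekenbem would pass through all of Radene's changes:
Radene: *banekenbem > panekenpem > penekenpem > pinekinpim  (by unconditioned shift, vowel merger, pre-nasal raising)
If borrowed from Galen 'panekenpem' after the early changes, it would undergo only the recent ones:
  rule 4 (h-loss): no change (panekenpem)
  rule 5 (unconditioned shift): no change (panekenpem)
  rule 6 (pre-nasal raising): panekenpem → panekinpim
  ⇒ as a loan: panekinpim
Radene 'panekinpim' matches the loan outcome 'panekinpim', not the inherited 'pinekinpim' — it skipped the early Radene changes, so it was borrowed from Galen.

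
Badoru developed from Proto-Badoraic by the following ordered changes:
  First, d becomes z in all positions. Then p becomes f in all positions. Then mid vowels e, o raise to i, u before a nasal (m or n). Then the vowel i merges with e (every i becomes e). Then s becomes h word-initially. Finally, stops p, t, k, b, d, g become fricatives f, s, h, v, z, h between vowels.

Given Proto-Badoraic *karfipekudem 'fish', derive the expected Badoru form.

Badoru: start from *karfipekudem.
  rule 1 (unconditioned shift): karfipekudem → karfipekuzem
  rule 2 (unconditioned shift): karfipekuzem → karfifekuzem
  rule 3 (pre-nasal raising): karfifekuzem → karfifekuzim
  rule 4 (vowel merger): karfifekuzim → karfefekuzem
  rule 5: no change — karfefekuzem
  rule 6 (intervocalic lenition): karfefekuzem → karfefehuzem
  ⇒ Badoru karfefehuzem

karfefehuzem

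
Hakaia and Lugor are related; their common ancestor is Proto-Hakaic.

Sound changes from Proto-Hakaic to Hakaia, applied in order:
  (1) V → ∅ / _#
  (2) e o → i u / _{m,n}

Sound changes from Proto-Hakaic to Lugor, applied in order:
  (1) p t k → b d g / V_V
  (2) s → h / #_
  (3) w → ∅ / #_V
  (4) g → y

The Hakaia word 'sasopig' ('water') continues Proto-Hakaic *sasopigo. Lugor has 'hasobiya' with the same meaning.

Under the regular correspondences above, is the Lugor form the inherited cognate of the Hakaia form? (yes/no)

no

Derive the expected Lugor reflex of *sasopigo:
Lugor: *sasopigo
  sasopigo → sasobigo   [intervocalic voicing]
  sasobigo → hasobigo   [debuccalisation]
  hasobigo (rule 3 does not apply)
  hasobigo → hasobiyo   [unconditioned shift]
  giving Lugor hasobiyo.
The regular Lugor reflex would be 'hasobiyo', but the attested form is 'hasobiya'. The correspondence is irregular, so they are not cognates (the Lugor form has a different source).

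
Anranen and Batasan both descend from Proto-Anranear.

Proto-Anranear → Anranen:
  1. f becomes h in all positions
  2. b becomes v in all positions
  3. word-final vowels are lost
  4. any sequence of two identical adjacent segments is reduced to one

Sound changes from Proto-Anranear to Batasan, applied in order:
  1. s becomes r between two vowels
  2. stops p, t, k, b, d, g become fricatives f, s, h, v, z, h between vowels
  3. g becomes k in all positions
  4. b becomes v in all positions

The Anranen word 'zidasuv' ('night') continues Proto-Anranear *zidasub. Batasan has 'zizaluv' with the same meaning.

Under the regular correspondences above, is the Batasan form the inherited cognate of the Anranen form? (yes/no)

no

Derive the expected Batasan reflex of *zidasub:
Batasan: *zidasub > zidarub > zizarub > zizaruv  (by rhotacism, intervocalic lenition, unconditioned shift)
The regular Batasan reflex would be 'zizaruv', but the attested form is 'zizaluv'. The correspondence is irregular, so they are not cognates (the Batasan form has a different source).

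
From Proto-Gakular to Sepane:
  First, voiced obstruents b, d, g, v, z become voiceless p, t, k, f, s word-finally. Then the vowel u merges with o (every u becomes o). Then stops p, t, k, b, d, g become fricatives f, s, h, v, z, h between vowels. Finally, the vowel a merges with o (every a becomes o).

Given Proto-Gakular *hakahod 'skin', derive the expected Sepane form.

hohohot

Sepane: *hakahod
  hakahod → hakahot   [final devoicing]
  hakahot (rule 2 does not apply)
  hakahot → hahahot   [intervocalic lenition]
  hahahot → hohohot   [vowel merger]
  giving Sepane hohohot.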